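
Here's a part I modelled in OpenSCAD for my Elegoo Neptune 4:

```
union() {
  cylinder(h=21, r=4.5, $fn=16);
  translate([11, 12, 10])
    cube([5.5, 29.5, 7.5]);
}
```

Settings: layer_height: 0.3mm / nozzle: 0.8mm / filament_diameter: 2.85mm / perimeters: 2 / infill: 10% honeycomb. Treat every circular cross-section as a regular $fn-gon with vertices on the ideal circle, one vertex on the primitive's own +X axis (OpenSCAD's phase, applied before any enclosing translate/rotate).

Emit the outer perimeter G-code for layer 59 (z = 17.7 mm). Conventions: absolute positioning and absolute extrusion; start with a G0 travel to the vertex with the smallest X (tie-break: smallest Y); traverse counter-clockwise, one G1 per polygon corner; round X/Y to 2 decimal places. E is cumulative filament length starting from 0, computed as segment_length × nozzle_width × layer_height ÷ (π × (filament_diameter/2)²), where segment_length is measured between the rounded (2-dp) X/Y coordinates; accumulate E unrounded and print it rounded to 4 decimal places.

At z = 17.7 mm: the cylinder: section is a regular 16-gon, circumradius r=4.5; the cube at (11, 12) does not reach this height (z outside [10, 17.5]); Merging all regions: only the r=4.5 cylinder is present, so the union is just that shape — 1 connected region. The outline is a single polygon with 16 vertices. Extrusion per mm of travel: 0.8 × 0.3 / (π × 1.425²) = 0.037621. Accumulating E over each segment gives final E = 1.0569.

G0 X-4.50 Y0.00 Z17.70
G1 X-4.16 Y-1.72 E0.0660
G1 X-3.18 Y-3.18 E0.1321
G1 X-1.72 Y-4.16 E0.1983
G1 X0.00 Y-4.50 E0.2642
G1 X1.72 Y-4.16 E0.3302
G1 X3.18 Y-3.18 E0.3963
G1 X4.16 Y-1.72 E0.4625
G1 X4.50 Y0.00 E0.5285
G1 X4.16 Y1.72 E0.5944
G1 X3.18 Y3.18 E0.6606
G1 X1.72 Y4.16 E0.7267
G1 X0.00 Y4.50 E0.7927
G1 X-1.72 Y4.16 E0.8586
G1 X-3.18 Y3.18 E0.9248
G1 X-4.16 Y1.72 E0.9909
G1 X-4.50 Y0.00 E1.0569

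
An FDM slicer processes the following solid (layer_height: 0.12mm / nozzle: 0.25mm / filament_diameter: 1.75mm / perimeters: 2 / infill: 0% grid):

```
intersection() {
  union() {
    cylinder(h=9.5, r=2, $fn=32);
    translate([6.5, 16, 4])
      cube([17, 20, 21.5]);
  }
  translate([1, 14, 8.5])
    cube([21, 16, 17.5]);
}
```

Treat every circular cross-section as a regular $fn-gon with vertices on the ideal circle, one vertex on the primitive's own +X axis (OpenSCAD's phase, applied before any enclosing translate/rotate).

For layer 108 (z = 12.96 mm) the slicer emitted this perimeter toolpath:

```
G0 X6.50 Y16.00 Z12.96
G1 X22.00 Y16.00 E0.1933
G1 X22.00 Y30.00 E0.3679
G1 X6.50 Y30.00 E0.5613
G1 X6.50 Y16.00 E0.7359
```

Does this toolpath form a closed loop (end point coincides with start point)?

yes

Start point (G0): (6.50, 16.00). End point (last G1): the path returns to the start — closed.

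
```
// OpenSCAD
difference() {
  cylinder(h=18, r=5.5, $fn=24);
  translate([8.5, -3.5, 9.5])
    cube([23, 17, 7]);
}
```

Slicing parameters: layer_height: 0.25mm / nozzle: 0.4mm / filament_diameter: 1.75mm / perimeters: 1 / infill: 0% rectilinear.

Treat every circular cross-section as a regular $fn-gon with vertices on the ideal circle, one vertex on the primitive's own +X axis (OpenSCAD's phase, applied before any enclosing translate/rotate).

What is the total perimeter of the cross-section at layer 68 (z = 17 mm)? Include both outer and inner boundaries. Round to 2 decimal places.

At z = 17 mm: the r=5.5 cylinder gives a regular 24-gon of circumradius 5.5 (constant along its height) (perimeter = 2·24·5.500·sin(180°/24) = 34.46 mm); the cube at (8.5, -3.5) is absent (z outside [9.5, 16.5]); Taking the first minus the rest: none of the subtracted shapes is present at this height, so the r=5.5 cylinder is unchanged — boundary = 34.46 mm. Overall, the cross-section is a single solid region. Total boundary length (outer) = 34.46 mm.

34.46 mm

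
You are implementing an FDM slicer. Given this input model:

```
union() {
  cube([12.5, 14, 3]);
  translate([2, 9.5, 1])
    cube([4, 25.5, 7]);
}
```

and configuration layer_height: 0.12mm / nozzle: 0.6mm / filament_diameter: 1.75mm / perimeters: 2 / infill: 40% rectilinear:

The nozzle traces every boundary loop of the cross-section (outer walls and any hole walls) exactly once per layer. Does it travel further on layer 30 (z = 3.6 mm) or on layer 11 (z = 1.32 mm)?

layer 11 (z = 1.32 mm)

Layer 30 (z = 3.6): the cube is absent (z outside [0, 3]); the cube at (2, 9.5) is present — its section is the full 4×25.5 rectangle (perimeter 59.00 mm); Merging all regions: only the 4×25.5 cube at (2, 9.5) is present, so the union is just that shape — boundary = 59.00 mm. So its perimeter = 59.00 mm. Layer 11 (z = 1.32): the cube is present — its section is the full 12.5×14 rectangle (perimeter 53.00 mm); the cube at (2, 9.5) (footprint 4×25.5) is included at this height (perimeter 59.00 mm); Merging all regions: the regions partially overlap (shared area 18.00 mm²), so the edge portions inside another operand are dropped and the merged outline is re-measured after clipping — boundary = 95.00 mm. So its perimeter = 95.00 mm. Layer 11 is larger (95.00 vs 59.00 mm).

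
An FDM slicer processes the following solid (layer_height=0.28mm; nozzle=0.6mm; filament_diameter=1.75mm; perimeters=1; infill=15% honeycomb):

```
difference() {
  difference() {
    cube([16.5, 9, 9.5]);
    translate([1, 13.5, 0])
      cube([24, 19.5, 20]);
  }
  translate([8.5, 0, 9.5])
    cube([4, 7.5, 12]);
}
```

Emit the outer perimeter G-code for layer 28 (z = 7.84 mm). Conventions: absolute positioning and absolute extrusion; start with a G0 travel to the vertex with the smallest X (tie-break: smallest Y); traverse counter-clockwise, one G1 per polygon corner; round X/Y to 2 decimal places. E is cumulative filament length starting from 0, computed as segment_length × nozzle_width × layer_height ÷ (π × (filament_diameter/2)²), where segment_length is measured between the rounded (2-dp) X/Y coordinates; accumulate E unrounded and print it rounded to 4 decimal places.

G0 X0.00 Y0.00 Z7.84
G1 X16.50 Y0.00 E1.1525
G1 X16.50 Y9.00 E1.7811
G1 X0.00 Y9.00 E2.9335
G1 X0.00 Y0.00 E3.5622

At z = 7.84 mm: the cube is present — its section is the full 16.5×9 rectangle; the cube at (1, 13.5) (footprint 24×19.5) is included at this height; After the difference (first − rest): starting from the 16.5×9 cube, the 24×19.5 cube at (1, 13.5) misses the remaining region (no effect) — 1 connected region; the cube at (8.5, 0) does not reach this height (z outside [9.5, 21.5]); Subtracting the remaining from the first: none of the subtracted shapes is present at this height, so that combined region is unchanged — 1 connected region. The outline is a single polygon with 4 vertices. Extrusion per mm of travel: 0.6 × 0.28 / (π × 0.875²) = 0.069846. Accumulating E over each segment gives final E = 3.5622.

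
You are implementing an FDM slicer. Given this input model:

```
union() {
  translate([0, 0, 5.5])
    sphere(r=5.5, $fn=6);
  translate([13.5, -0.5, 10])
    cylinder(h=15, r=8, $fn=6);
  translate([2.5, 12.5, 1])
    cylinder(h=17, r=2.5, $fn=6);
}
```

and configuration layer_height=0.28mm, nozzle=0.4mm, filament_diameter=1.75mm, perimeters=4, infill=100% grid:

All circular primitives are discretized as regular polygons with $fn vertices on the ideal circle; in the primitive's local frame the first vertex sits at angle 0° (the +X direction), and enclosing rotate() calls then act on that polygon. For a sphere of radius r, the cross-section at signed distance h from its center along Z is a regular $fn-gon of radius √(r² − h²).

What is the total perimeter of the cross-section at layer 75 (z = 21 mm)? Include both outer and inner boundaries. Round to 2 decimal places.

At z = 21 mm: the sphere is absent (|z−center|=15.500 > r=5.5); the cylinder at (13.5, -0.5): section is a regular 6-gon, circumradius r=8 (perimeter = 2·6·8.000·sin(180°/6) = 48.00 mm); the cylinder at (2.5, 12.5) does not reach this height (z outside [1, 18]); Taking the union: only the r=8 cylinder at (13.5, -0.5) is present, so the union is just that shape — boundary = 48.00 mm. Overall, the cross-section is a single solid region. Total boundary length (outer) = 48.00 mm.

48.00 mm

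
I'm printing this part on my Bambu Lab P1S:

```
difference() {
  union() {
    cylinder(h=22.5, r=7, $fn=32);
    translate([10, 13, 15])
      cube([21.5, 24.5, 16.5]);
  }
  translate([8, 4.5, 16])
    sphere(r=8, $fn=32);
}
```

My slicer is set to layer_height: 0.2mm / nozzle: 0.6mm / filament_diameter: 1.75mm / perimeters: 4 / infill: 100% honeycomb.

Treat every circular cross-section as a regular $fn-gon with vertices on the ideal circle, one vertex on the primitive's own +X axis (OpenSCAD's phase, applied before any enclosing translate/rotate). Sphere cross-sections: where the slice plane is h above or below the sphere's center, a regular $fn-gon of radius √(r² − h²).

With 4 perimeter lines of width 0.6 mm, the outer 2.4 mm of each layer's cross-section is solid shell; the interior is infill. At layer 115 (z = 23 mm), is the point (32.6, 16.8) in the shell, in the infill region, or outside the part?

At z = 23 mm: the cylinder does not reach this height (z outside [0, 22.5]); the 21.5×24.5 cube at (10, 13) contributes its full rectangle; Taking the union: only the 21.5×24.5 cube at (10, 13) is present, so the union is just that shape — 1 connected region; the r=8 sphere at (8, 4.5) contributes a regular 32-gon of circumradius √(8²−7²) = 3.873; Subtracting the remaining from the first: starting from the result so far, the r=8 sphere at (8, 4.5) misses the remaining region (no effect) — 1 connected region. Overall, the cross-section is a single solid region. The nearest boundary edge runs (31.50, 37.50)→(31.50, 13.00); distance from the point to it = 1.10 mm. The point is not inside any of the regions above, so it lies outside the cross-section (1.10 mm from the nearest boundary).

outside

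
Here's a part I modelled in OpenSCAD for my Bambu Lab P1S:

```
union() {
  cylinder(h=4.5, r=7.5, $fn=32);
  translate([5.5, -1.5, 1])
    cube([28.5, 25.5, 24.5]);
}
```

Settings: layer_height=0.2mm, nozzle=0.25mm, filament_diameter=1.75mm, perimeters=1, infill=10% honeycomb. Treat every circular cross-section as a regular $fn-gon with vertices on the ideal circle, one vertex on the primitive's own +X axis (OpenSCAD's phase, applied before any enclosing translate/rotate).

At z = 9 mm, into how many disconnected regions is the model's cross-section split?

At z = 9 mm: the cylinder is not intersected at this z (z outside [0, 4.5]); the 28.5×25.5 cube at (5.5, -1.5) contributes its full rectangle; Taking the union: only the 28.5×25.5 cube at (5.5, -1.5) is present, so the union is just that shape — 1 connected region. The result has 1 disconnected region.

1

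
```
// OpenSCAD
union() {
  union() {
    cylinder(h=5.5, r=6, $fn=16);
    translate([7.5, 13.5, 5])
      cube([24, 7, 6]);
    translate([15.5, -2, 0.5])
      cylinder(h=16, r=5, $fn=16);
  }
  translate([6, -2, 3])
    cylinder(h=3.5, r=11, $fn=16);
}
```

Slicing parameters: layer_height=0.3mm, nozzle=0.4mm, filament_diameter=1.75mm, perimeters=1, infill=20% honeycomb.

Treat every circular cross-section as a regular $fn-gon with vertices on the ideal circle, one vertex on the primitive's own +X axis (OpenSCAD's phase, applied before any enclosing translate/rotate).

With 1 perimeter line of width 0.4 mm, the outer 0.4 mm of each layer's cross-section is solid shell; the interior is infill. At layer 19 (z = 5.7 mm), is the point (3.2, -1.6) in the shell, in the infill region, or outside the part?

infill

At z = 5.7 mm: the cylinder is not intersected at this z (z outside [0, 5.5]); the 24×7 cube at (7.5, 13.5) contributes its full rectangle; the r=5 cylinder at (15.5, -2) contributes a regular 16-gon of circumradius 5; Merging all regions: the 2 present regions are separate (no shared area or edge), so areas and boundary lengths simply add and each stays a separate island — 2 connected regions; the r=11 cylinder at (6, -2) contributes a regular 16-gon of circumradius 11; Merging all regions: the regions partially overlap (shared area 48.00 mm²), so overlapping operands fuse into one piece — 2 connected regions. Overall, the cross-section has 2 separate islands. The nearest boundary edge runs (-5.00, -2.00)→(-4.16, 2.21); distance from the point to it = 7.96 mm. (Shell/infill is judged within the island containing the point — the largest one.) The point is inside the cross-section and 7.96 mm from the nearest boundary — more than the 0.4 mm shell width (1 × 0.4), so it's in the infill interior.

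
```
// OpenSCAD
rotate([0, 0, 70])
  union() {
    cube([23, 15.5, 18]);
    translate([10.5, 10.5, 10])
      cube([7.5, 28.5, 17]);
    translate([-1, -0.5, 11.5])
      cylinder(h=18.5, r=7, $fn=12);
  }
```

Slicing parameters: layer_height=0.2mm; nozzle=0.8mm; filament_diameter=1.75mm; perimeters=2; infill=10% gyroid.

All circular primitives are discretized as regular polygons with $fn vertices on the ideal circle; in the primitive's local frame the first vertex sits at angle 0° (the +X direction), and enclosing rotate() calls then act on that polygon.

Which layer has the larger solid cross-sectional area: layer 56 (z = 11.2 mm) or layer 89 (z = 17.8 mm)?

layer 89 (z = 17.8 mm)

Layer 56 (z = 11.2): the cube is present — its section is the full 23×15.5 rectangle (area 356.50 mm²); the cube at (10.5, 10.5) is present — its section is the full 7.5×28.5 rectangle (area 213.75 mm²); the cylinder at (-1, -0.5) is not intersected at this z (z outside [11.5, 30]); Combining (union): the regions partially overlap — summed areas 570.25 mm² minus the doubly-counted overlap 37.50 mm² gives 532.75 mm² — area = 532.75 mm²; (rotated 70° about Z; rotation is an isometry so areas/perimeters/island counts are preserved). So its area = 532.75 mm². Layer 89 (z = 17.8): the 23×15.5 cube contributes its full rectangle (area 356.50 mm²); the 7.5×28.5 cube at (10.5, 10.5) contributes its full rectangle (area 213.75 mm²); the r=7 cylinder at (-1, -0.5) contributes a regular 12-gon of circumradius 7 (area = (12/2)·7.000²·sin(360°/12) = 147.00 mm²); Merging all regions: the regions partially overlap — summed areas 717.25 mm² minus the doubly-counted overlap 64.42 mm² gives 652.83 mm² — area = 652.83 mm²; (whole slice rotated 70° about Z — lengths, areas and connectivity unchanged). So its area = 652.83 mm². Layer 89 is larger (652.83 vs 532.75 mm²).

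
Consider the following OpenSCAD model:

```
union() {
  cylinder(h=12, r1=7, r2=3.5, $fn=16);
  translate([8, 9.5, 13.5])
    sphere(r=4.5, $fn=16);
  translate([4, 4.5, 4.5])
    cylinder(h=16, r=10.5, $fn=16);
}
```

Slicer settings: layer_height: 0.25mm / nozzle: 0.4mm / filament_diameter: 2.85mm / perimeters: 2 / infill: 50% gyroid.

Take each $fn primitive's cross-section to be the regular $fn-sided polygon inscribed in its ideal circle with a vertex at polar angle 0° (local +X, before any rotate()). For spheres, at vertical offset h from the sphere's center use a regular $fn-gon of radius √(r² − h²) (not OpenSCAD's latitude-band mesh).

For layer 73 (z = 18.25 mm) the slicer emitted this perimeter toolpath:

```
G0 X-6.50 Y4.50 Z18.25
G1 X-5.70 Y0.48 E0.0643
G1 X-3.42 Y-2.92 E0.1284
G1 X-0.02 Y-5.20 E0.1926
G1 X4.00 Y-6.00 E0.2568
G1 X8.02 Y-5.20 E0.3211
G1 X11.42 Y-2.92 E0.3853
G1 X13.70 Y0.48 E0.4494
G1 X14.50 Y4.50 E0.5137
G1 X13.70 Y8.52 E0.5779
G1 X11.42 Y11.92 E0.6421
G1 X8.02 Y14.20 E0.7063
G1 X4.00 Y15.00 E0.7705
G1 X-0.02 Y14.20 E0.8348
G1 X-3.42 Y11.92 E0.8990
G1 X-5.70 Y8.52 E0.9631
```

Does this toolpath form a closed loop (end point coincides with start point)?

no

Start point (G0): (-6.50, 4.50). End point (last G1): the path does not return to the start — open.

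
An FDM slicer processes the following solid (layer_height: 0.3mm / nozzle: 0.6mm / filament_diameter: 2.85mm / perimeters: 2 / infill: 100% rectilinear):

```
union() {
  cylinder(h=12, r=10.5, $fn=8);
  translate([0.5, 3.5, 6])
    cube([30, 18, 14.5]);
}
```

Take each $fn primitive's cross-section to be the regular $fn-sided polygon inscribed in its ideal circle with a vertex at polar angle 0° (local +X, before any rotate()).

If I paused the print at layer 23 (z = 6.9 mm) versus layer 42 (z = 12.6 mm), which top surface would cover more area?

layer 23 (z = 6.9 mm)

Layer 23 (z = 6.9): the r=10.5 cylinder gives a regular 8-gon of circumradius 10.5 (constant along its height) (area = (8/2)·10.500²·sin(360°/8) = 311.83 mm²); the cube at (0.5, 3.5) (footprint 30×18) is included at this height (area 540.00 mm²); Combining (union): the regions partially overlap — summed areas 851.83 mm² minus the doubly-counted overlap 40.30 mm² gives 811.54 mm² — area = 811.54 mm². So its area = 811.54 mm². Layer 42 (z = 12.6): the cylinder is absent (z outside [0, 12]); the 30×18 cube at (0.5, 3.5) contributes its full rectangle (area 540.00 mm²); Merging all regions: only the 30×18 cube at (0.5, 3.5) is present, so the union is just that shape — area = 540.00 mm². So its area = 540.00 mm². Layer 23 is larger (811.54 vs 540.00 mm²).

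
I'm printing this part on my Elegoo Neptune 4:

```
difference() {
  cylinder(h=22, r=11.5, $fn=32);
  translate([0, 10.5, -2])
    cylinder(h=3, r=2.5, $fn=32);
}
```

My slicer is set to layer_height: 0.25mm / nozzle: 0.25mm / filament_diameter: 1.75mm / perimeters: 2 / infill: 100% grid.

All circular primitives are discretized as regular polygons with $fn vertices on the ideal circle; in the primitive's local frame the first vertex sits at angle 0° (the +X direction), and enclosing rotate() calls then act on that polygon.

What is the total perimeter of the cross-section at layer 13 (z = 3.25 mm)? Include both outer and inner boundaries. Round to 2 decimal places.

At z = 3.25 mm: the r=11.5 cylinder gives a regular 32-gon of circumradius 11.5 (constant along its height) (perimeter = 2·32·11.500·sin(180°/32) = 72.14 mm); the cylinder at (0, 10.5) is not intersected at this z (z outside [-2, 1]); Subtracting the remaining from the first: none of the subtracted shapes is present at this height, so the r=11.5 cylinder is unchanged — boundary = 72.14 mm. Overall, the cross-section is a single solid region. Total boundary length (outer) = 72.14 mm.

72.14 mm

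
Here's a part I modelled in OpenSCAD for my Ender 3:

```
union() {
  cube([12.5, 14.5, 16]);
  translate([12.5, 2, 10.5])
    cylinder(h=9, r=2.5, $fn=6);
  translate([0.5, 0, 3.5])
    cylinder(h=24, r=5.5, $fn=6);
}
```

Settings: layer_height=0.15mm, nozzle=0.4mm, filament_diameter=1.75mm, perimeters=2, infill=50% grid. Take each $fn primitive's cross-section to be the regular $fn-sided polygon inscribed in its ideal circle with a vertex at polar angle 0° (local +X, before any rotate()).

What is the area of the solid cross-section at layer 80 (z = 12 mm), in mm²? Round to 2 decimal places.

246.15 mm²

At z = 12 mm: the cube (footprint 12.5×14.5) is included at this height (area 181.25 mm²); the cylinder at (12.5, 2): section is a regular 6-gon, circumradius r=2.5 (area = (6/2)·2.500²·sin(360°/6) = 16.24 mm²); the r=5.5 cylinder at (0.5, 0) contributes a regular 6-gon of circumradius 5.5 (area = (6/2)·5.500²·sin(360°/6) = 78.59 mm²); Merging all regions: the regions partially overlap — summed areas 276.08 mm² minus the doubly-counted overlap 29.93 mm² gives 246.15 mm² — area = 246.15 mm². Overall, the cross-section is a single solid region. Net area = 246.15 mm².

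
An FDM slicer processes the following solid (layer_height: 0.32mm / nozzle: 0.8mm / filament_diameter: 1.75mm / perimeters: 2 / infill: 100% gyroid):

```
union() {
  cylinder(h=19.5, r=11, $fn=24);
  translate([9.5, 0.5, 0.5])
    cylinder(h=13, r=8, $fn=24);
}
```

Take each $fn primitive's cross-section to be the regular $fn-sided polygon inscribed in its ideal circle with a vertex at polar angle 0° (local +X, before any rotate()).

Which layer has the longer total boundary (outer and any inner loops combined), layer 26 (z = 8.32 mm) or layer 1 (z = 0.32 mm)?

layer 26 (z = 8.32 mm)

Layer 26 (z = 8.32): the r=11 cylinder gives a regular 24-gon of circumradius 11 (constant along its height) (perimeter = 2·24·11.000·sin(180°/24) = 68.92 mm); the cylinder at (9.5, 0.5): section is a regular 24-gon, circumradius r=8 (perimeter = 2·24·8.000·sin(180°/24) = 50.12 mm); Combining (union): the regions partially overlap (shared area 105.46 mm²), so the edge portions inside another operand are dropped and the merged outline is re-measured after clipping — boundary = 80.33 mm. So its perimeter = 80.33 mm. Layer 1 (z = 0.32): the r=11 cylinder contributes a regular 24-gon of circumradius 11 (perimeter = 2·24·11.000·sin(180°/24) = 68.92 mm); the cylinder at (9.5, 0.5) does not reach this height (z outside [0.5, 13.5]); Taking the union: only the r=11 cylinder is present, so the union is just that shape — boundary = 68.92 mm. So its perimeter = 68.92 mm. Layer 26 is larger (80.33 vs 68.92 mm).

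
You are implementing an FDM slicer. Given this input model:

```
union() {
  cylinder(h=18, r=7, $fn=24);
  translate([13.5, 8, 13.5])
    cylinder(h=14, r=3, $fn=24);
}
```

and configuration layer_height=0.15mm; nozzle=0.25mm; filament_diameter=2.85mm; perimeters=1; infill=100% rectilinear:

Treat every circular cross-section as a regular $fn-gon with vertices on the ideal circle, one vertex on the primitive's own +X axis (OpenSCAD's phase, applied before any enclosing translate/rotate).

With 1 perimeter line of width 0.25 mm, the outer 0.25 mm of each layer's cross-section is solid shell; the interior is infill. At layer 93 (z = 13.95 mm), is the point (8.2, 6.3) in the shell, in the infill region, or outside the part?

At z = 13.95 mm: the r=7 cylinder gives a regular 24-gon of circumradius 7 (constant along its height); the r=3 cylinder at (13.5, 8) gives a regular 24-gon of circumradius 3 (constant along its height); Combining (union): the 2 present regions are separate (no shared area or edge), so areas and boundary lengths simply add and each stays a separate island — 2 connected regions. Overall, the cross-section has 2 separate islands. The nearest boundary edge runs (10.90, 6.50)→(10.60, 7.22); distance from the point to it = 2.57 mm. The point is not inside any of the regions above, so it lies outside the cross-section (2.57 mm from the nearest boundary).

outside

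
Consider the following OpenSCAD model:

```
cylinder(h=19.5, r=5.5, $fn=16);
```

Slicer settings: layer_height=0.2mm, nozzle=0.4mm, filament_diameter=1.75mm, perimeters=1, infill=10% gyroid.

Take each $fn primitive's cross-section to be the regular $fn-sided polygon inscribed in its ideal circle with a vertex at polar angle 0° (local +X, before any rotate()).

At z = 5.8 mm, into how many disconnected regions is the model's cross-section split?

At z = 5.8 mm: the r=5.5 cylinder gives a regular 16-gon of circumradius 5.5 (constant along its height). The result has 1 disconnected region.

1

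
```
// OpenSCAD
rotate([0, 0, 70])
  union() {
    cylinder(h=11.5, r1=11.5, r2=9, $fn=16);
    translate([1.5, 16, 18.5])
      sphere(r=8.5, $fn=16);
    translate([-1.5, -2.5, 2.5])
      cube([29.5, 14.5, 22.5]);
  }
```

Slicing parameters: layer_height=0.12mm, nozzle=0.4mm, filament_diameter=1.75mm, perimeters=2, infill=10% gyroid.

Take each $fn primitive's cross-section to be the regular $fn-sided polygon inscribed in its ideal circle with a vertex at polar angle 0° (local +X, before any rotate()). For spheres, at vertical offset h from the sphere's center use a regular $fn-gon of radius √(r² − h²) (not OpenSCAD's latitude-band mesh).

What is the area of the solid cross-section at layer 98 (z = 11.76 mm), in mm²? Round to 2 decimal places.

505.06 mm²

At z = 11.76 mm: the cone is not intersected at this z (z outside [0, 11.5]); the r=8.5 sphere at (1.5, 16) contributes a regular 16-gon of circumradius √(8.5²−6.74²) = 5.179 (area = (16/2)·5.179²·sin(360°/16) = 82.12 mm²); the cube at (-1.5, -2.5) (footprint 29.5×14.5) is included at this height (area 427.75 mm²); Taking the union: the regions partially overlap — summed areas 509.87 mm² minus the doubly-counted overlap 4.81 mm² gives 505.06 mm² — area = 505.06 mm²; (rotated 70° about Z; rotation is an isometry so areas/perimeters/island counts are preserved). Overall, the cross-section is a single solid region. Net area = 505.06 mm².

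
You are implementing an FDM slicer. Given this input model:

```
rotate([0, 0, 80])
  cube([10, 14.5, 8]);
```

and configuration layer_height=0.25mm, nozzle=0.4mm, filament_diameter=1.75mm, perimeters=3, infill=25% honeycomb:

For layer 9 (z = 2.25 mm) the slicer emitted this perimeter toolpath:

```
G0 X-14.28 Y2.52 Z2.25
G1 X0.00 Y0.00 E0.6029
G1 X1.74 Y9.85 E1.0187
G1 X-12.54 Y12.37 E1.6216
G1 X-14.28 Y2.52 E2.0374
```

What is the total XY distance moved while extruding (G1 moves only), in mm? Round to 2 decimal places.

49.01 mm

Sum the Euclidean lengths of each G1 segment: total = 49.01 mm.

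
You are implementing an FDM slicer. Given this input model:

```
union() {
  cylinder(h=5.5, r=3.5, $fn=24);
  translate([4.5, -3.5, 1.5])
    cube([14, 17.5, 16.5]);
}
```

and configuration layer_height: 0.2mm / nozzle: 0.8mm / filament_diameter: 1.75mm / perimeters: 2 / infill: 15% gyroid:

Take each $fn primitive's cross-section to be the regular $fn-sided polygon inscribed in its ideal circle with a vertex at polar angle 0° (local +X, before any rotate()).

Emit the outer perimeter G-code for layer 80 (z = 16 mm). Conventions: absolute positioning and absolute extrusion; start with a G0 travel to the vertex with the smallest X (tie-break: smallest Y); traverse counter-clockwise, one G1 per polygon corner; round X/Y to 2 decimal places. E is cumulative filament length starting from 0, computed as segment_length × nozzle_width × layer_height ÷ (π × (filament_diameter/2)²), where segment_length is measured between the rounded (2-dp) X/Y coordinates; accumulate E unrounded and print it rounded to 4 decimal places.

At z = 16 mm: the cylinder is absent (z outside [0, 5.5]); the cube at (4.5, -3.5) is present — its section is the full 14×17.5 rectangle; Taking the union: only the 14×17.5 cube at (4.5, -3.5) is present, so the union is just that shape — 1 connected region. The outline is a single polygon with 4 vertices. Extrusion per mm of travel: 0.8 × 0.2 / (π × 0.875²) = 0.066520. Accumulating E over each segment gives final E = 4.1908.

G0 X4.50 Y-3.50 Z16.00
G1 X18.50 Y-3.50 E0.9313
G1 X18.50 Y14.00 E2.0954
G1 X4.50 Y14.00 E3.0267
G1 X4.50 Y-3.50 E4.1908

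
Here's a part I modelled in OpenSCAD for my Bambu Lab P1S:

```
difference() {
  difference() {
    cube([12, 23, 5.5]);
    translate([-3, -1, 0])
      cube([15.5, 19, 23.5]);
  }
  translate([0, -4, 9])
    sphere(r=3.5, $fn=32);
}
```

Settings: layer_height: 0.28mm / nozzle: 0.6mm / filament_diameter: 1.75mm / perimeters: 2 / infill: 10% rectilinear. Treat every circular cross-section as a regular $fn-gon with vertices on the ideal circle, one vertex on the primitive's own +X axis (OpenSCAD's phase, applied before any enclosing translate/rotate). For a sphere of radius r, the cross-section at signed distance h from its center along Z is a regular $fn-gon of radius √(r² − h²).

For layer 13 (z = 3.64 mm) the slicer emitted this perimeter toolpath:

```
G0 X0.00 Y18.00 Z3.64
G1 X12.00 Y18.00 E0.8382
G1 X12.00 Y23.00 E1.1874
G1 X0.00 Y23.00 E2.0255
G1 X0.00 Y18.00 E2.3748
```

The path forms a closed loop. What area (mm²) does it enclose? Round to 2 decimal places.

60.00 mm²

Apply the shoelace formula to the sequence of (X, Y) vertices; enclosed area = 60.00 mm².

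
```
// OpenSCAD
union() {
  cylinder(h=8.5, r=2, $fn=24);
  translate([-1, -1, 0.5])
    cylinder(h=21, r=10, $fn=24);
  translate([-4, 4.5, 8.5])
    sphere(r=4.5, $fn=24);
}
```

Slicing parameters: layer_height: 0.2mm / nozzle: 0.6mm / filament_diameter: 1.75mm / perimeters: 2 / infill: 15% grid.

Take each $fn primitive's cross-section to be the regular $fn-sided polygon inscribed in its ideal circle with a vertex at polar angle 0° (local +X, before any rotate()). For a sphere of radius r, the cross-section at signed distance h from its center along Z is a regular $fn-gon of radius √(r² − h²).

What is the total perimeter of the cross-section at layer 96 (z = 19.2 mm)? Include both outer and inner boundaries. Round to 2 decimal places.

62.65 mm

At z = 19.2 mm: the cylinder is not intersected at this z (z outside [0, 8.5]); the cylinder at (-1, -1): section is a regular 24-gon, circumradius r=10 (perimeter = 2·24·10.000·sin(180°/24) = 62.65 mm); the sphere at (-4, 4.5) is not intersected at this z (|z−center|=10.700 > r=4.5); Merging all regions: only the r=10 cylinder at (-1, -1) is present, so the union is just that shape — boundary = 62.65 mm. Overall, the cross-section is a single solid region. Total boundary length (outer) = 62.65 mm.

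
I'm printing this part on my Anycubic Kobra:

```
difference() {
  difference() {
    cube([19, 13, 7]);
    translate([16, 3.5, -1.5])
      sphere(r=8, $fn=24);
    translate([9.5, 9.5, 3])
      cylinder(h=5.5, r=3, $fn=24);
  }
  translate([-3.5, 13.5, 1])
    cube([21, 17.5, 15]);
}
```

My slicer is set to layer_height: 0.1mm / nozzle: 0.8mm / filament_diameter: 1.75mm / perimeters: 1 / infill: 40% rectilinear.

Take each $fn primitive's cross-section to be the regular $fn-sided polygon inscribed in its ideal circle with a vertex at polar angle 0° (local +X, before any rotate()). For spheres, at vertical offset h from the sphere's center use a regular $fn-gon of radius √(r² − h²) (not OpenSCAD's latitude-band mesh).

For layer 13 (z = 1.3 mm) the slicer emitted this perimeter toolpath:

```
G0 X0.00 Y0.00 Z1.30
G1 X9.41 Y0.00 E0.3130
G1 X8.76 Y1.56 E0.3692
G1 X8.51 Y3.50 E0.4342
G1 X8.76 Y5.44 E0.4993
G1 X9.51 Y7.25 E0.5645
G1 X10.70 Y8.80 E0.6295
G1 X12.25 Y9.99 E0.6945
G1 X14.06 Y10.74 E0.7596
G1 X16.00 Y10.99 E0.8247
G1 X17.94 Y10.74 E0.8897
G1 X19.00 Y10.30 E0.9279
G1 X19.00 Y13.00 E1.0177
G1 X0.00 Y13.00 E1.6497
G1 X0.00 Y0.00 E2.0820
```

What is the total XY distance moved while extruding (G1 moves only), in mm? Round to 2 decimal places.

Sum the Euclidean lengths of each G1 segment: total = 62.60 mm.

62.60 mm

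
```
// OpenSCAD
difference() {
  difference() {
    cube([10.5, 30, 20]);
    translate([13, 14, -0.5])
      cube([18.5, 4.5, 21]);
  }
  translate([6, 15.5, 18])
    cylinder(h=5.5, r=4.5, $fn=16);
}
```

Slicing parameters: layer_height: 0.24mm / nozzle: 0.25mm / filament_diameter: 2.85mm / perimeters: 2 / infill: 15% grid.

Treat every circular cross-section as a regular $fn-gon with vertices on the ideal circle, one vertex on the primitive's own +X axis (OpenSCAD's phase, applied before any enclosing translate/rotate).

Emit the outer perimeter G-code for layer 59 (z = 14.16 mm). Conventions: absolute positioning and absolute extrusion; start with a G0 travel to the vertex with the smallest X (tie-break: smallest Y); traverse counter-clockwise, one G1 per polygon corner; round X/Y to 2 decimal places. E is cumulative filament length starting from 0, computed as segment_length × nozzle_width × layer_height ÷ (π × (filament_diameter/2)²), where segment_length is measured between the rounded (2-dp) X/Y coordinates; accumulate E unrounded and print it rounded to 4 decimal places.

G0 X0.00 Y0.00 Z14.16
G1 X10.50 Y0.00 E0.0988
G1 X10.50 Y30.00 E0.3809
G1 X0.00 Y30.00 E0.4797
G1 X0.00 Y0.00 E0.7618

At z = 14.16 mm: the cube (footprint 10.5×30) is included at this height; the cube at (13, 14) is present — its section is the full 18.5×4.5 rectangle; After the difference (first − rest): starting from the 10.5×30 cube, the 18.5×4.5 cube at (13, 14) misses the remaining region (no effect) — 1 connected region; the cylinder at (6, 15.5) does not reach this height (z outside [18, 23.5]); After the difference (first − rest): none of the subtracted shapes is present at this height, so the result so far is unchanged — 1 connected region. The outline is a single polygon with 4 vertices. Extrusion per mm of travel: 0.25 × 0.24 / (π × 1.425²) = 0.009405. Accumulating E over each segment gives final E = 0.7618.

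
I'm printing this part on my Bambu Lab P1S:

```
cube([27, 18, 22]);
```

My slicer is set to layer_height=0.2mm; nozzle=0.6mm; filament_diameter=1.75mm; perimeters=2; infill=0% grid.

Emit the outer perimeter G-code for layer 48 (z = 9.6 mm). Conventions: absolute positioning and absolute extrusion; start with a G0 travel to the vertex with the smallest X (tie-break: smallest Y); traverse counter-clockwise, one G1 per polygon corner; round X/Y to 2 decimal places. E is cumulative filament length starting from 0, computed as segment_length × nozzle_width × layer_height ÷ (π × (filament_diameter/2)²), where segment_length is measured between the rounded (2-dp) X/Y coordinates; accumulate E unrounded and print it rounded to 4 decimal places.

At z = 9.6 mm: the cube (footprint 27×18) is included at this height. The outline is a single polygon with 4 vertices. Extrusion per mm of travel: 0.6 × 0.2 / (π × 0.875²) = 0.049890. Accumulating E over each segment gives final E = 4.4901.

G0 X0.00 Y0.00 Z9.60
G1 X27.00 Y0.00 E1.3470
G1 X27.00 Y18.00 E2.2451
G1 X0.00 Y18.00 E3.5921
G1 X0.00 Y0.00 E4.4901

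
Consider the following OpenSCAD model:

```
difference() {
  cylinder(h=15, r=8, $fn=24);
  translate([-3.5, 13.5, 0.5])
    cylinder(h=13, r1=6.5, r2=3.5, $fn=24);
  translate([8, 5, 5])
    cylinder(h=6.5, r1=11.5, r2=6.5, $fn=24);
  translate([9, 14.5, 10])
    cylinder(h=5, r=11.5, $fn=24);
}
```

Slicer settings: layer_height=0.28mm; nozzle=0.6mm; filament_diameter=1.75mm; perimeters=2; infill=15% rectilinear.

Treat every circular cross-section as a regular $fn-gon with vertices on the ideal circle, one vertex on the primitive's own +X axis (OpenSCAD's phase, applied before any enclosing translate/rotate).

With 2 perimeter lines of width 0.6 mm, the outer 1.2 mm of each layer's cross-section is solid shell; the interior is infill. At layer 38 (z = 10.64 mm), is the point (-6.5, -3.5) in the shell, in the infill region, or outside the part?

At z = 10.64 mm: the cylinder: section is a regular 24-gon, circumradius r=8; the cone at (-3.5, 13.5) contributes a regular 24-gon of circumradius 4.160 (interpolated between r1=6.5 and r2=3.5 at t=0.780); the cone at (8, 5): at t=0.868 of its height the radius interpolates to r₁+(r₂−r₁)t = 7.162, giving a regular 24-gon of that circumradius; the r=11.5 cylinder at (9, 14.5) contributes a regular 24-gon of circumradius 11.5; After the difference (first − rest): starting from the r=8 cylinder, the cone at (-3.5, 13.5) misses the remaining region (no effect); the cone at (8, 5) partially overlaps it — only the 46.07 mm² overlap (of its 159.29 mm²) is removed, clipping the outline; the r=11.5 cylinder at (9, 14.5) partially overlaps it — only the 1.48 mm² overlap (of its 410.75 mm²) is removed, clipping the outline — 1 connected region. Overall, the cross-section is a single solid region. The nearest boundary edge runs (-6.93, -4.00)→(-7.73, -2.07); distance from the point to it = 0.59 mm. The point is inside the cross-section, 0.59 mm from the nearest boundary — within the 1.2 mm shell band (2 × 0.6).

shell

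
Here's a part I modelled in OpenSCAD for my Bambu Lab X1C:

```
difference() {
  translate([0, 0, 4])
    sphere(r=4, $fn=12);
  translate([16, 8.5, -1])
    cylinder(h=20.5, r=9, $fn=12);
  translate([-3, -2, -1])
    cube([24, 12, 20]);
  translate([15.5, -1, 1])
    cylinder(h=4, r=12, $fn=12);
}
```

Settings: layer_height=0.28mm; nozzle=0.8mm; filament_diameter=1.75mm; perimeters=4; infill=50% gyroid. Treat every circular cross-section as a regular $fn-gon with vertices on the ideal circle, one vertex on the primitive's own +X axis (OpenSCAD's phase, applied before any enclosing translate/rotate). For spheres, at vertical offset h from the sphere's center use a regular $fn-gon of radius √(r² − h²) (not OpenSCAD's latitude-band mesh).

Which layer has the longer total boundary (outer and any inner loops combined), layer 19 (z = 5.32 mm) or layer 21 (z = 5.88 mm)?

Layer 19 (z = 5.32): the r=4 sphere slices to a regular 12-gon of circumradius 3.776 (√(r²−h²) with h=1.32 from center) (perimeter = 2·12·3.776·sin(180°/12) = 23.45 mm); the r=9 cylinder at (16, 8.5) contributes a regular 12-gon of circumradius 9 (perimeter = 2·12·9.000·sin(180°/12) = 55.90 mm); the cube at (-3, -2) is present — its section is the full 24×12 rectangle (perimeter 72.00 mm); the cylinder at (15.5, -1) does not reach this height (z outside [1, 5]); After the difference (first − rest): starting from the r=4 sphere, the r=9 cylinder at (16, 8.5) misses the remaining region (no effect); the 24×12 cube at (-3, -2) partially overlaps it — only the 33.37 mm² overlap (of its 288.00 mm²) is removed, clipping the outline — boundary = 22.27 mm. So its perimeter = 22.27 mm. Layer 21 (z = 5.88): the sphere: section is a regular 12-gon, circumradius = √(r²−h²) = √(4²−1.88²) = 3.531 (perimeter = 2·12·3.531·sin(180°/12) = 21.93 mm); the r=9 cylinder at (16, 8.5) gives a regular 12-gon of circumradius 9 (constant along its height) (perimeter = 2·12·9.000·sin(180°/12) = 55.90 mm); the cube at (-3, -2) (footprint 24×12) is included at this height (perimeter 72.00 mm); the cylinder at (15.5, -1) is absent (z outside [1, 5]); Taking the first minus the rest: starting from the r=4 sphere, the r=9 cylinder at (16, 8.5) misses the remaining region (no effect); the 24×12 cube at (-3, -2) partially overlaps it — only the 30.67 mm² overlap (of its 288.00 mm²) is removed, clipping the outline — boundary = 19.76 mm. So its perimeter = 19.76 mm. Layer 19 is larger (22.27 vs 19.76 mm).

layer 19 (z = 5.32 mm)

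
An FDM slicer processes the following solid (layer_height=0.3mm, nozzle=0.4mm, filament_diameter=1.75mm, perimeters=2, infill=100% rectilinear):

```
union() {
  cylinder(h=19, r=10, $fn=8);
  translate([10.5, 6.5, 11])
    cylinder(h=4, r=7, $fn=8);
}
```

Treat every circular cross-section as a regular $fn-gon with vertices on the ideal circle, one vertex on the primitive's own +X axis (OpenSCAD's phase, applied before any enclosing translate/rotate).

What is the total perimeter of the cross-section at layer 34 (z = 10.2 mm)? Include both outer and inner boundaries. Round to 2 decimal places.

At z = 10.2 mm: the r=10 cylinder gives a regular 8-gon of circumradius 10 (constant along its height) (perimeter = 2·8·10.000·sin(180°/8) = 61.23 mm); the cylinder at (10.5, 6.5) is absent (z outside [11, 15]); Combining (union): only the r=10 cylinder is present, so the union is just that shape — boundary = 61.23 mm. Overall, the cross-section is a single solid region. Total boundary length (outer) = 61.23 mm.

61.23 mm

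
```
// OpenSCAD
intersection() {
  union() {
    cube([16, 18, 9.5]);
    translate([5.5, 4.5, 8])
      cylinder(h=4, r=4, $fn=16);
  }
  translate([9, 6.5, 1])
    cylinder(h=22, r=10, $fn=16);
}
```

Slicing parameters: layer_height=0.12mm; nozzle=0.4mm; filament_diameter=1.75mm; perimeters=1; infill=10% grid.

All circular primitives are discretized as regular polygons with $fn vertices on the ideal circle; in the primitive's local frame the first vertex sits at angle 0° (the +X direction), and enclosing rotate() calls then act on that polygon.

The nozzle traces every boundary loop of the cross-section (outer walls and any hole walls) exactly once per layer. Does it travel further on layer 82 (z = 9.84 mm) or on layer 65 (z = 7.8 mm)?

layer 65 (z = 7.8 mm)

Layer 82 (z = 9.84): the cube is not intersected at this z (z outside [0, 9.5]); the r=4 cylinder at (5.5, 4.5) contributes a regular 16-gon of circumradius 4 (perimeter = 2·16·4.000·sin(180°/16) = 24.97 mm); Merging all regions: only the r=4 cylinder at (5.5, 4.5) is present, so the union is just that shape — boundary = 24.97 mm; the cylinder at (9, 6.5): section is a regular 16-gon, circumradius r=10 (perimeter = 2·16·10.000·sin(180°/16) = 62.43 mm); Taking the intersection: that combined region lies inside the r=10 cylinder at (9, 6.5), so it is kept whole — boundary = 24.97 mm. So its perimeter = 24.97 mm. Layer 65 (z = 7.8): the 16×18 cube contributes its full rectangle (perimeter 68.00 mm); the cylinder at (5.5, 4.5) does not reach this height (z outside [8, 12]); Combining (union): only the 16×18 cube is present, so the union is just that shape — boundary = 68.00 mm; the r=10 cylinder at (9, 6.5) contributes a regular 16-gon of circumradius 10 (perimeter = 2·16·10.000·sin(180°/16) = 62.43 mm); Keeping only the common overlap: the r=10 cylinder at (9, 6.5) partially overlaps that combined region; clipping to the common part keeps 239.10 mm² — boundary = 58.22 mm. So its perimeter = 58.22 mm. Layer 65 is larger (58.22 vs 24.97 mm).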